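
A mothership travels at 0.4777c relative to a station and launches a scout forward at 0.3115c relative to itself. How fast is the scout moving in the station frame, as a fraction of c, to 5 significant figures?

u ≈ 0.68698c

Compose boost 2: (0.3115 + 0.4777)/(1 + 0.3115×0.4777) = 0.78920/1.148804 = 0.68698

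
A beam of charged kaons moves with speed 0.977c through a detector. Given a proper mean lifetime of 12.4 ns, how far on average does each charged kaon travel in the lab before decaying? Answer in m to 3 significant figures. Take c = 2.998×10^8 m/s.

d ≈ 17.0 m

γ = 1/√(1 − 0.977²) = 4.6896
Dilated lifetime: Δt = γτ₀ = 4.6896 × 12.4 ns = 58.151 ns
d = vΔt = 0.977c × 58.151 ns = 2.9290×10^8 m/s × 5.8151×10^-8 s = 17.0 m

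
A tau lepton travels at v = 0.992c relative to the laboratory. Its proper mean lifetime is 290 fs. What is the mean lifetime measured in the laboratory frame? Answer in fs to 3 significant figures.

γ = 1/√(1 − 0.992²) = 7.9216
Time dilation: Δt = γτ₀ = 7.9216 × 290 fs = 2300 fs

Δt ≈ 2300 fs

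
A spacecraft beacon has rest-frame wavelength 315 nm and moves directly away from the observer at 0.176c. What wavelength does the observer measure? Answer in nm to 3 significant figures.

λ_obs ≈ 376 nm

Relativistic Doppler: λ_obs = λ_src √((1+β)/(1−β))
= 315 × √(1.1760/0.82400) = 315 × 1.1946 = 376 nm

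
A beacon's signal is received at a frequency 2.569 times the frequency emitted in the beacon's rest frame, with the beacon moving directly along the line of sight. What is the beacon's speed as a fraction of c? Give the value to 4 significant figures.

f_obs/f_src = √((1+β)/(1−β)) = 2.569  ⇒  (1+β)/(1−β) = 6.59976
β = |1 − D²|/(1 + D²) = |1 − 6.59976|/(1 + 6.59976) = 0.7368

β ≈ 0.7368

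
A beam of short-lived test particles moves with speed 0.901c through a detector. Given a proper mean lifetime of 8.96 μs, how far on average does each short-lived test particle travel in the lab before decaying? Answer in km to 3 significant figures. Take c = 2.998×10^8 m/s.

d ≈ 5.58 km

γ = 1/√(1 − 0.901²) = 2.3051
Dilated lifetime: Δt = γτ₀ = 2.3051 × 8.96 μs = 20.654 μs
d = vΔt = 0.901c × 20.654 μs = 2.7012×10^8 m/s × 2.0654×10^-5 s = 5.58 km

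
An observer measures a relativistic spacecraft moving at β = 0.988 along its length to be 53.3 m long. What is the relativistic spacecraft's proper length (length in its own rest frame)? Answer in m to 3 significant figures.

L₀ ≈ 345 m

γ = 1/√(1 − 0.988²) = 6.4744
L₀ = γL = 6.4744 × 53.3 = 345 m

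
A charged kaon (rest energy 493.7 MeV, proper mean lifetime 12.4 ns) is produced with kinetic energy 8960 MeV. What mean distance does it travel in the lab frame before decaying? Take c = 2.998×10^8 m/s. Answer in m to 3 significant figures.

d ≈ 71.1 m

γ = 1 + K/(m₀c²) = 1 + 8960/493.7 = 19.149
β = √(1 − 1/γ²) = 0.99864
Dilated lifetime: γτ₀ = 19.149 × 12.4 ns = 237.44 ns
d = βc·γτ₀ = 0.99864 × (2.998×10^8 m/s) × 2.3744×10^-7 s = 71.1 m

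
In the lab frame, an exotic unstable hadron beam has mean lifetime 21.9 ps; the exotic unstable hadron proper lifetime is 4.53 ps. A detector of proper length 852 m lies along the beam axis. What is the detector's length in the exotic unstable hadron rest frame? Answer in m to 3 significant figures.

L ≈ 176 m

Time dilation ⇒ γ = Δt/τ₀ = 21.9/4.53 = 4.8344
Length contraction: L = L₀/γ = 852/4.8344 = 176 m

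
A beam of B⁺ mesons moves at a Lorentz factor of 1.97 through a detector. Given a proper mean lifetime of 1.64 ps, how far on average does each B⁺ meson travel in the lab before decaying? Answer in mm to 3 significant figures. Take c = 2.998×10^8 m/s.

β = √(1 − 1/γ²) = √(1 − 1/1.97²) = 0.86158
Dilated lifetime: Δt = γτ₀ = 1.97 × 1.64 ps = 3.2308 ps
d = vΔt = 0.86158c × 3.2308 ps = 2.5830×10^8 m/s × 3.2308×10^-12 s = 0.835 mm

d ≈ 0.835 mm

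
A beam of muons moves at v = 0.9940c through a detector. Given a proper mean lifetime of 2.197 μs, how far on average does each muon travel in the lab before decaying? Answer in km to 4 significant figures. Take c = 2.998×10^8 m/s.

γ = 1/√(1 − 0.9940²) = 9.14243
Dilated lifetime: Δt = γτ₀ = 9.14243 × 2.197 μs = 20.0859 μs
d = vΔt = 0.9940c × 20.0859 μs = 2.98001×10^8 m/s × 2.00859×10^-5 s = 5.986 km

d ≈ 5.986 km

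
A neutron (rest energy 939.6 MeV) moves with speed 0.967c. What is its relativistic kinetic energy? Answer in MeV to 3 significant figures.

K ≈ 2750 MeV

γ = 1/√(1 − 0.967²) = 3.9250
K = (γ − 1)m₀c² = (3.9250 − 1) × 939.6 MeV = 2.9250 × 939.6 MeV = 2750 MeV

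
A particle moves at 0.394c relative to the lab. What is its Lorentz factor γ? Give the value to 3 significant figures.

γ ≈ 1.09

γ = 1/√(1 − β²) = 1/√(1 − 0.394²) = 1/√(0.84476) = 1.09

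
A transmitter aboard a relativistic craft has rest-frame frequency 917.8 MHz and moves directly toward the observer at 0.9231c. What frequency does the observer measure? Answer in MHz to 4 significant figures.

Relativistic Doppler: f_obs = f_src √((1+β)/(1−β))
= 917.8 × √(1.92310/0.0769000) = 917.8 × 5.00078 = 4590 MHz

f_obs ≈ 4590 MHz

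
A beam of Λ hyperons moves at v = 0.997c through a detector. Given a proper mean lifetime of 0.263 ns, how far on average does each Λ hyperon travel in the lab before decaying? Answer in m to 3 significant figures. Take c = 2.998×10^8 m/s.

d ≈ 1.02 m

γ = 1/√(1 − 0.997²) = 12.920
Dilated lifetime: Δt = γτ₀ = 12.920 × 0.263 ns = 3.3979 ns
d = vΔt = 0.997c × 3.3979 ns = 2.9890×10^8 m/s × 3.3979×10^-9 s = 1.02 m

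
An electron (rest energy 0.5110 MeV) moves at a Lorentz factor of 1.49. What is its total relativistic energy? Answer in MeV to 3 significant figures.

γ = 1.49 (given)
E = γm₀c² = 1.49 × 0.5110 MeV = 0.761 MeV

E ≈ 0.761 MeV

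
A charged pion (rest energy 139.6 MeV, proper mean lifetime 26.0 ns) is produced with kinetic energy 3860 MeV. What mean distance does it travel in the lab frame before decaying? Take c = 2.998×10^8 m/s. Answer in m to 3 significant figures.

γ = 1 + K/(m₀c²) = 1 + 3860/139.6 = 28.650
β = √(1 − 1/γ²) = 0.99939
Dilated lifetime: γτ₀ = 28.650 × 26.0 ns = 744.91 ns
d = βc·γτ₀ = 0.99939 × (2.998×10^8 m/s) × 7.4491×10^-7 s = 223 m

d ≈ 223 m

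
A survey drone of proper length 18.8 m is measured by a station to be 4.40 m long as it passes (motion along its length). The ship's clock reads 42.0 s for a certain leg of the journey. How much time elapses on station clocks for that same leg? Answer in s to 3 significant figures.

Δt ≈ 179 s

Length contraction ⇒ γ = L₀/L = 18.8/4.40 = 4.2727
Time dilation: Δt = γτ₀ = 4.2727 × 42.0 s = 179 s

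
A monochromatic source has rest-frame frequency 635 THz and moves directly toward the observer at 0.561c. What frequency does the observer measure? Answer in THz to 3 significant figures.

Relativistic Doppler: f_obs = f_src √((1+β)/(1−β))
= 635 × √(1.5610/0.43900) = 635 × 1.8857 = 1200 THz

f_obs ≈ 1200 THz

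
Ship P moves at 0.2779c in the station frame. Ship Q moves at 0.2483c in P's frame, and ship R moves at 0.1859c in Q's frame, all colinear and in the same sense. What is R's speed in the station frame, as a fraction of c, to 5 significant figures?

Compose boost 2: (0.2483 + 0.2779)/(1 + 0.2483×0.2779) = 0.52620/1.069003 = 0.4922346
Compose boost 3: (0.1859 + 0.4922346)/(1 + 0.1859×0.4922346) = 0.6781346/1.091506 = 0.62128

u ≈ 0.62128c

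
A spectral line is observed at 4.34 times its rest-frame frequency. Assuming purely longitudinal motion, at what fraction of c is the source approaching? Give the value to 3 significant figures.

β ≈ 0.899

f_obs/f_src = √((1+β)/(1−β)) = 4.34  ⇒  (1+β)/(1−β) = 18.836
β = |1 − D²|/(1 + D²) = |1 − 18.836|/(1 + 18.836) = 0.899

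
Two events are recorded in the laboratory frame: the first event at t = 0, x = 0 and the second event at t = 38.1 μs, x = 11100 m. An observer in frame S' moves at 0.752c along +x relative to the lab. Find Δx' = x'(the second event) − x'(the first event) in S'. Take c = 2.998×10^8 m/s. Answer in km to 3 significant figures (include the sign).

γ = 1/√(1 − 0.752²) = 1.5171
Δx' = γ(Δx − vΔt) = 1.5171 × (11100 m − 0.752×(2.998×10^8 m/s)×38.1×10^-6 s)
= 1.5171 × (2510.4 m) = 3.81 km

Δx' ≈ 3.81 km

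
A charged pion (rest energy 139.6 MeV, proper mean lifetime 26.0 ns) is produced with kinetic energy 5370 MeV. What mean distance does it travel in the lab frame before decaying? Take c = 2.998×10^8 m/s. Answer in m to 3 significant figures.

γ = 1 + K/(m₀c²) = 1 + 5370/139.6 = 39.467
β = √(1 − 1/γ²) = 0.99968
Dilated lifetime: γτ₀ = 39.467 × 26.0 ns = 1026.1 ns
d = βc·γτ₀ = 0.99968 × (2.998×10^8 m/s) × 1.0261×10^-6 s = 308 m

d ≈ 308 m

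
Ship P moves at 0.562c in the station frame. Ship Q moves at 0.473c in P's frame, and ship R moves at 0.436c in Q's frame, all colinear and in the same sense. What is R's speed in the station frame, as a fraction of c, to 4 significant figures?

Compose boost 2: (0.473 + 0.562)/(1 + 0.473×0.562) = 1.035/1.26583 = 0.817648
Compose boost 3: (0.436 + 0.817648)/(1 + 0.436×0.817648) = 1.25365/1.35649 = 0.9242

u ≈ 0.9242c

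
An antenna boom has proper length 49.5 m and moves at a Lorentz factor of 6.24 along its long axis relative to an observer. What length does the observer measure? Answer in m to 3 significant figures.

L ≈ 7.93 m

γ = 6.24 (given)
Length contraction: L = L₀/γ = 49.5/6.24 = 7.93 m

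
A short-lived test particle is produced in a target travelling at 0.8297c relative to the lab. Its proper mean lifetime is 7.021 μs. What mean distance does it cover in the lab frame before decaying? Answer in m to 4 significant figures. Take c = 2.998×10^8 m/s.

d ≈ 3129 m

γ = 1/√(1 − 0.8297²) = 1.79144
Dilated lifetime: Δt = γτ₀ = 1.79144 × 7.021 μs = 12.5777 μs
d = vΔt = 0.8297c × 12.5777 μs = 2.48744×10^8 m/s × 1.25777×10^-5 s = 3129 m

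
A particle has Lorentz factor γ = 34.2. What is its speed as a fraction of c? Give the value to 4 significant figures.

β = √(1 − 1/γ²) = √(1 − 1/34.2²) = √(0.999145) = 0.9996

β ≈ 0.9996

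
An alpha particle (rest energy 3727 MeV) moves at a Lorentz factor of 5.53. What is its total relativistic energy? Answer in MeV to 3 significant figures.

γ = 5.53 (given)
E = γm₀c² = 5.53 × 3727 MeV = 20600 MeV

E ≈ 20600 MeV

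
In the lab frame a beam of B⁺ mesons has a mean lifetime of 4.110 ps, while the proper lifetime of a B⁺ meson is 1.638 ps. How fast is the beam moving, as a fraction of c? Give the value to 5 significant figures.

γ = Δt/τ₀ = 4.110/1.638 = 2.509158
β = √(1 − 1/γ²) = √(1 − 1/2.509158²) = 0.91715

β ≈ 0.91715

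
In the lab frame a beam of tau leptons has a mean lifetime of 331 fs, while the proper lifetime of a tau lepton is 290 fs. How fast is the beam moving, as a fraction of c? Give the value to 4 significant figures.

γ = Δt/τ₀ = 331/290 = 1.14138
β = √(1 − 1/γ²) = √(1 − 1/1.14138²) = 0.4821

β ≈ 0.4821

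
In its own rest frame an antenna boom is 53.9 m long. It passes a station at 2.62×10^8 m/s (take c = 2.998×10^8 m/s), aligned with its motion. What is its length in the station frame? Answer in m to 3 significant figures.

L ≈ 26.2 m

β = v/c = 2.62×10^8 / 2.998×10^8 = 0.87392
γ = 1/√(1 − 0.87392²) = 2.0573
Length contraction: L = L₀/γ = 53.9/2.0573 = 26.2 m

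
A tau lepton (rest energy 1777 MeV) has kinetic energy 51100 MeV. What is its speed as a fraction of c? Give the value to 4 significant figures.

γ = 1 + K/(m₀c²) = 1 + 51100/1777 = 29.7563
β = √(1 − 1/γ²) = 0.9994

β ≈ 0.9994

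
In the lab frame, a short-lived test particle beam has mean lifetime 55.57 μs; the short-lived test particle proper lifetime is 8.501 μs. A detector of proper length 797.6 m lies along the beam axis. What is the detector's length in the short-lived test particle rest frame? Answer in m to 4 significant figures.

Time dilation ⇒ γ = Δt/τ₀ = 55.57/8.501 = 6.53688
Length contraction: L = L₀/γ = 797.6/6.53688 = 122.0 m

L ≈ 122.0 m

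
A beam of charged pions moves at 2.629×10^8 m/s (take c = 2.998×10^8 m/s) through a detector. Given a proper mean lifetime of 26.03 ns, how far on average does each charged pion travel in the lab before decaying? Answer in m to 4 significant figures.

d ≈ 14.24 m

β = v/c = 2.629×10^8 / 2.998×10^8 = 0.876918
γ = 1/√(1 − 0.876918²) = 2.08056
Dilated lifetime: Δt = γτ₀ = 2.08056 × 26.03 ns = 54.1569 ns
d = vΔt = 0.876918c × 54.1569 ns = 2.62900×10^8 m/s × 5.41569×10^-8 s = 14.24 m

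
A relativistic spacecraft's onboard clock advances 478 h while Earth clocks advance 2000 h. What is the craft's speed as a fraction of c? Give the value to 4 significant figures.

γ = Δt/τ₀ = 2000/478 = 4.18410
β = √(1 − 1/γ²) = √(1 − 1/4.18410²) = 0.9710

β ≈ 0.9710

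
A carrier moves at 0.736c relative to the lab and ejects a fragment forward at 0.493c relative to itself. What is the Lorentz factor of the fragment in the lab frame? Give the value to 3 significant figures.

u_lab = (0.493 + 0.736)/(1 + 0.493×0.736) = 1.229/1.36285 = 0.901788
γ = 1/√(1 − 0.901788²) = 2.31

γ ≈ 2.31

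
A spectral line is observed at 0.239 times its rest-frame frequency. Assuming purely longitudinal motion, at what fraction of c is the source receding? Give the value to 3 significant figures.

β ≈ 0.892

f_obs/f_src = √((1−β)/(1+β)) = 0.239  ⇒  (1−β)/(1+β) = 0.057121
β = |1 − D²|/(1 + D²) = |1 − 0.057121|/(1 + 0.057121) = 0.892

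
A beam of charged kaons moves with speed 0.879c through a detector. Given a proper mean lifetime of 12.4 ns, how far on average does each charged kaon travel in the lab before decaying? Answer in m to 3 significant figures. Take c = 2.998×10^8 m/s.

d ≈ 6.85 m

γ = 1/√(1 − 0.879²) = 2.0972
Dilated lifetime: Δt = γτ₀ = 2.0972 × 12.4 ns = 26.006 ns
d = vΔt = 0.879c × 26.006 ns = 2.6352×10^8 m/s × 2.6006×10^-8 s = 6.85 m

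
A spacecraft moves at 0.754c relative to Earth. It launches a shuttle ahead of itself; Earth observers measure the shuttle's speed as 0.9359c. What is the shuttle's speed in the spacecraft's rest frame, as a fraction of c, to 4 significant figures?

Inverse velocity addition: u' = (u − v)/(1 − uv/c²)
= (0.9359 − 0.754)/(1 − 0.9359×0.754) = 0.1819/0.294331 = 0.6180

u' ≈ 0.6180c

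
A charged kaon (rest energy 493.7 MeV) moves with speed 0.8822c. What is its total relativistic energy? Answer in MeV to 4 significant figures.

E ≈ 1048 MeV

γ = 1/√(1 − 0.8822²) = 2.12371
E = γm₀c² = 2.12371 × 493.7 MeV = 1048 MeV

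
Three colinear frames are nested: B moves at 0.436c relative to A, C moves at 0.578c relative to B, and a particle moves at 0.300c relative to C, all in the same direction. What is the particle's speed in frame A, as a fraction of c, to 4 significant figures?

u ≈ 0.8929c

Compose boost 2: (0.578 + 0.436)/(1 + 0.578×0.436) = 1.014/1.25201 = 0.809899
Compose boost 3: (0.300 + 0.809899)/(1 + 0.300×0.809899) = 1.10990/1.24297 = 0.8929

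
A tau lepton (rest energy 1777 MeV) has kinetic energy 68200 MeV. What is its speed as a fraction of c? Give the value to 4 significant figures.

γ = 1 + K/(m₀c²) = 1 + 68200/1777 = 39.3793
β = √(1 − 1/γ²) = 0.9997

β ≈ 0.9997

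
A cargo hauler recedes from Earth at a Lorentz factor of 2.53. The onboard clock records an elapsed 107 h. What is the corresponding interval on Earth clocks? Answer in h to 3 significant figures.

γ = 2.53 (given)
Time dilation: Δt = γτ₀ = 2.53 × 107 h = 271 h

Δt ≈ 271 h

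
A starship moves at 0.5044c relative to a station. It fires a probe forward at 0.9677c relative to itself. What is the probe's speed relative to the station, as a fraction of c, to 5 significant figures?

u ≈ 0.98924c

Relativistic velocity addition: u = (u' + v)/(1 + u'v/c²)
= (0.9677 + 0.5044)/(1 + 0.9677×0.5044) = 1.4721/1.488108 = 0.98924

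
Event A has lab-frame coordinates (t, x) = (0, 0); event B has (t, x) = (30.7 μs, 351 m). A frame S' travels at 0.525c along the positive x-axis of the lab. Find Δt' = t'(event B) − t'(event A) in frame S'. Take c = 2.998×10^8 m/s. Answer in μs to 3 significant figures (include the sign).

Δt' ≈ 35.3 μs

γ = 1/√(1 − 0.525²) = 1.1749
Δt' = γ(Δt − vΔx/c²) = 1.1749 × (30.7 μs − 0.525×351 m / (2.998×10^8 m/s))
= 1.1749 × (30.085 μs) = 35.3 μs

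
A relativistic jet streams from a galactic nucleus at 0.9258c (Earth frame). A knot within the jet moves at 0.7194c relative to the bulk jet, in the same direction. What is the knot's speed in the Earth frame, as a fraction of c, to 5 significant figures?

Relativistic velocity addition: u = (u' + v)/(1 + u'v/c²)
= (0.7194 + 0.9258)/(1 + 0.7194×0.9258) = 1.6452/1.666021 = 0.98750

u ≈ 0.98750c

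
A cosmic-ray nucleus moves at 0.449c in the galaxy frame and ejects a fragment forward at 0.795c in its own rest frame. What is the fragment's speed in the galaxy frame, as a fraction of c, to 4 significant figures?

u ≈ 0.9168c

Compose boost 2: (0.795 + 0.449)/(1 + 0.795×0.449) = 1.244/1.35696 = 0.9168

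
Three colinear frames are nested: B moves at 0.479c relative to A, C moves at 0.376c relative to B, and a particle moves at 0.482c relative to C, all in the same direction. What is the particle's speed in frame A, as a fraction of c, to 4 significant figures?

u ≈ 0.8942c

Compose boost 2: (0.376 + 0.479)/(1 + 0.376×0.479) = 0.8550/1.18010 = 0.724512
Compose boost 3: (0.482 + 0.724512)/(1 + 0.482×0.724512) = 1.20651/1.34921 = 0.8942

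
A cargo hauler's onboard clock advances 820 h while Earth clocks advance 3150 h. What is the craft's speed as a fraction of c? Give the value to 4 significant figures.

β ≈ 0.9655

γ = Δt/τ₀ = 3150/820 = 3.84146
β = √(1 − 1/γ²) = √(1 − 1/3.84146²) = 0.9655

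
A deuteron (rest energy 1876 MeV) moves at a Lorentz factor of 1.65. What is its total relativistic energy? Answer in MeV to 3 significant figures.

E ≈ 3100 MeV

γ = 1.65 (given)
E = γm₀c² = 1.65 × 1876 MeV = 3100 MeV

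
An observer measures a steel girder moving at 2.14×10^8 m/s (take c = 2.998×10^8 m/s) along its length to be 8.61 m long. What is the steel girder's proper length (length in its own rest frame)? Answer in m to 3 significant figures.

β = v/c = 2.14×10^8 / 2.998×10^8 = 0.71381
γ = 1/√(1 − 0.71381²) = 1.4279
L₀ = γL = 1.4279 × 8.61 = 12.3 m

L₀ ≈ 12.3 m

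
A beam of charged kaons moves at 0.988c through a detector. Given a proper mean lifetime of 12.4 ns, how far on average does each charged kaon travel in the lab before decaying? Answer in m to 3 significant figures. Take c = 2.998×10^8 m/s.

d ≈ 23.8 m

γ = 1/√(1 − 0.988²) = 6.4744
Dilated lifetime: Δt = γτ₀ = 6.4744 × 12.4 ns = 80.283 ns
d = vΔt = 0.988c × 80.283 ns = 2.9620×10^8 m/s × 8.0283×10^-8 s = 23.8 m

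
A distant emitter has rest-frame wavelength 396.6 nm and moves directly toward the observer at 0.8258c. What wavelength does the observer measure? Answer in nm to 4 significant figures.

λ_obs ≈ 122.5 nm

Relativistic Doppler: λ_obs = λ_src √((1−β)/(1+β))
= 396.6 × √(0.174200/1.82580) = 396.6 × 0.308885 = 122.5 nm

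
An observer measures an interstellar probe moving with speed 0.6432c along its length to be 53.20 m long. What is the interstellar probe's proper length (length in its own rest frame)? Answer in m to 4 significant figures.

γ = 1/√(1 − 0.6432²) = 1.30600
L₀ = γL = 1.30600 × 53.20 = 69.48 m

L₀ ≈ 69.48 m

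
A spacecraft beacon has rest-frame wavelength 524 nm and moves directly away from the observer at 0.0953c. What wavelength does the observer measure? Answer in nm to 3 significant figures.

λ_obs ≈ 577 nm

Relativistic Doppler: λ_obs = λ_src √((1+β)/(1−β))
= 524 × √(1.0953/0.90470) = 524 × 1.1003 = 577 nm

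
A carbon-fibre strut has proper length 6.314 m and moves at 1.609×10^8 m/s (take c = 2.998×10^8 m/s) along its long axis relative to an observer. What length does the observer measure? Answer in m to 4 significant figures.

β = v/c = 1.609×10^8 / 2.998×10^8 = 0.536691
γ = 1/√(1 − 0.536691²) = 1.18514
Length contraction: L = L₀/γ = 6.314/1.18514 = 5.328 m

L ≈ 5.328 m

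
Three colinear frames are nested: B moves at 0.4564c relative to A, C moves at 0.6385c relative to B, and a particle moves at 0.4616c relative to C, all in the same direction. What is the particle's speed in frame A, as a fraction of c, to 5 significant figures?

u ≈ 0.94112c

Compose boost 2: (0.6385 + 0.4564)/(1 + 0.6385×0.4564) = 1.0949/1.291411 = 0.8478321
Compose boost 3: (0.4616 + 0.8478321)/(1 + 0.4616×0.8478321) = 1.309432/1.391359 = 0.94112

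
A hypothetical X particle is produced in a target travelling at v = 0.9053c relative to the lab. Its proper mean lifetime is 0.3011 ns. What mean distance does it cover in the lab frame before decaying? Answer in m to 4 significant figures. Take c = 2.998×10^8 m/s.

γ = 1/√(1 − 0.9053²) = 2.35420
Dilated lifetime: Δt = γτ₀ = 2.35420 × 0.3011 ns = 0.708850 ns
d = vΔt = 0.9053c × 0.708850 ns = 2.71409×10^8 m/s × 7.08850×10^-10 s = 0.1924 m

d ≈ 0.1924 m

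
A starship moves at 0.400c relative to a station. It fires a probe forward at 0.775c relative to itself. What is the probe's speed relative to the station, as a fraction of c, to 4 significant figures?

u ≈ 0.8969c

Relativistic velocity addition: u = (u' + v)/(1 + u'v/c²)
= (0.775 + 0.400)/(1 + 0.775×0.400) = 1.175/1.31000 = 0.8969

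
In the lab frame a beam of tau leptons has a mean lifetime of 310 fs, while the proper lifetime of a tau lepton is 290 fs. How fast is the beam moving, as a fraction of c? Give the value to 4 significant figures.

γ = Δt/τ₀ = 310/290 = 1.06897
β = √(1 − 1/γ²) = √(1 − 1/1.06897²) = 0.3534

β ≈ 0.3534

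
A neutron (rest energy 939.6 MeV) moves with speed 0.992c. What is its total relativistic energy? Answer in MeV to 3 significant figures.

E ≈ 7440 MeV

γ = 1/√(1 − 0.992²) = 7.9216
E = γm₀c² = 7.9216 × 939.6 MeV = 7440 MeV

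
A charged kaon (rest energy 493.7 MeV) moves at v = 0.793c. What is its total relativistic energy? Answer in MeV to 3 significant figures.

E ≈ 810 MeV

γ = 1/√(1 − 0.793²) = 1.6414
E = γm₀c² = 1.6414 × 493.7 MeV = 810 MeV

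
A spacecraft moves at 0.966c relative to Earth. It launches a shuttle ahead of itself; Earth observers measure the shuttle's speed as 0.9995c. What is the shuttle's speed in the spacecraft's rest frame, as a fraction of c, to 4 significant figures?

u' ≈ 0.9715c

Inverse velocity addition: u' = (u − v)/(1 − uv/c²)
= (0.9995 − 0.966)/(1 − 0.9995×0.966) = 0.03350/0.0344830 = 0.9715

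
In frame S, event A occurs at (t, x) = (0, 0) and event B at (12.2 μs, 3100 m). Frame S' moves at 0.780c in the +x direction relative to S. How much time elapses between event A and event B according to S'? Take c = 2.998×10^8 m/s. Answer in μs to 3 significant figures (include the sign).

γ = 1/√(1 − 0.780²) = 1.5980
Δt' = γ(Δt − vΔx/c²) = 1.5980 × (12.2 μs − 0.780×3100 m / (2.998×10^8 m/s))
= 1.5980 × (4.1346 μs) = 6.61 μs

Δt' ≈ 6.61 μs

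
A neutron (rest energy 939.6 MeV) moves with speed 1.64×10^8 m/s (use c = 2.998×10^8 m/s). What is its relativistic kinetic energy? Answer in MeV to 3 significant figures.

β = v/c = 1.64×10^8 / 2.998×10^8 = 0.54703
γ = 1/√(1 − 0.54703²) = 1.1946
K = (γ − 1)m₀c² = (1.1946 − 1) × 939.6 MeV = 0.19458 × 939.6 MeV = 183 MeV

K ≈ 183 MeV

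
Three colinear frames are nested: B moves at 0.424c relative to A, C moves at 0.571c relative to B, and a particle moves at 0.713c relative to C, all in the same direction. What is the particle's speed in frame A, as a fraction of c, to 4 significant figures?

Compose boost 2: (0.571 + 0.424)/(1 + 0.571×0.424) = 0.9950/1.24210 = 0.801060
Compose boost 3: (0.713 + 0.801060)/(1 + 0.713×0.801060) = 1.51406/1.57116 = 0.9637

u ≈ 0.9637c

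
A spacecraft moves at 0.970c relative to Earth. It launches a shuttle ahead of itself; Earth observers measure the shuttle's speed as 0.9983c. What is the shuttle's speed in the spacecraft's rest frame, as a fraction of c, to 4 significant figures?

Inverse velocity addition: u' = (u − v)/(1 − uv/c²)
= (0.9983 − 0.970)/(1 − 0.9983×0.970) = 0.02830/0.0316490 = 0.8942

u' ≈ 0.8942c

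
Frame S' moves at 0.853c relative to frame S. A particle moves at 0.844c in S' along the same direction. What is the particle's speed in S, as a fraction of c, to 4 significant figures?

Relativistic velocity addition: u = (u' + v)/(1 + u'v/c²)
= (0.844 + 0.853)/(1 + 0.844×0.853) = 1.697/1.71993 = 0.9867

u ≈ 0.9867c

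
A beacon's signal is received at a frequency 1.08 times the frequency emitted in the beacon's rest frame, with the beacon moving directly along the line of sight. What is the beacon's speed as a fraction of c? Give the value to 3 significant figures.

f_obs/f_src = √((1+β)/(1−β)) = 1.08  ⇒  (1+β)/(1−β) = 1.1664
β = |1 − D²|/(1 + D²) = |1 − 1.1664|/(1 + 1.1664) = 0.0768

β ≈ 0.0768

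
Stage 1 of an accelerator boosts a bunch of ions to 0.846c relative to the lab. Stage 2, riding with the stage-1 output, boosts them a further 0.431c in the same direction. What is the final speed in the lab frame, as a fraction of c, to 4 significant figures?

Compose boost 2: (0.431 + 0.846)/(1 + 0.431×0.846) = 1.277/1.36463 = 0.9358

u ≈ 0.9358c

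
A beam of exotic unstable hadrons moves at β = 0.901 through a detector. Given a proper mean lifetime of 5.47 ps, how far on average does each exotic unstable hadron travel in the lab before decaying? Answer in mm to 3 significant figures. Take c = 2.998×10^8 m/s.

γ = 1/√(1 − 0.901²) = 2.3051
Dilated lifetime: Δt = γτ₀ = 2.3051 × 5.47 ps = 12.609 ps
d = vΔt = 0.901c × 12.609 ps = 2.7012×10^8 m/s × 1.2609×10^-11 s = 3.41 mm

d ≈ 3.41 mm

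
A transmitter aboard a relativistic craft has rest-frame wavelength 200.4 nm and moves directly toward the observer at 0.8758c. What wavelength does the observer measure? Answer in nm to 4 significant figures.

Relativistic Doppler: λ_obs = λ_src √((1−β)/(1+β))
= 200.4 × √(0.124200/1.87580) = 200.4 × 0.257316 = 51.57 nm

λ_obs ≈ 51.57 nm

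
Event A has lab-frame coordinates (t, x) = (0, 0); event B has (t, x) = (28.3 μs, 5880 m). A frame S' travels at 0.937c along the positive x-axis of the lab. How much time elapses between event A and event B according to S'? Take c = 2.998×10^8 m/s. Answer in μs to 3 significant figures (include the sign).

γ = 1/√(1 − 0.937²) = 2.8626
Δt' = γ(Δt − vΔx/c²) = 2.8626 × (28.3 μs − 0.937×5880 m / (2.998×10^8 m/s))
= 2.8626 × (9.9225 μs) = 28.4 μs

Δt' ≈ 28.4 μs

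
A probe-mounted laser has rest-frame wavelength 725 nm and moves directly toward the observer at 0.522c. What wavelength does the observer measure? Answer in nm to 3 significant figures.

Relativistic Doppler: λ_obs = λ_src √((1−β)/(1+β))
= 725 × √(0.47800/1.5220) = 725 × 0.56041 = 406 nm

λ_obs ≈ 406 nm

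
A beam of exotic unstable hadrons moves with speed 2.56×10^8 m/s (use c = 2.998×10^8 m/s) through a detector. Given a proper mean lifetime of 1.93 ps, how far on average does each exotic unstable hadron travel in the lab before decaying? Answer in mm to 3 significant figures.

d ≈ 0.949 mm

β = v/c = 2.56×10^8 / 2.998×10^8 = 0.85390
γ = 1/√(1 − 0.85390²) = 1.9215
Dilated lifetime: Δt = γτ₀ = 1.9215 × 1.93 ps = 3.7085 ps
d = vΔt = 0.85390c × 3.7085 ps = 2.5600×10^8 m/s × 3.7085×10^-12 s = 0.949 mm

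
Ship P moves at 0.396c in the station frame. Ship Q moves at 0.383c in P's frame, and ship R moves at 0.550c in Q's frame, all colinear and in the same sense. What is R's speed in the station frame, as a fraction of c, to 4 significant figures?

Compose boost 2: (0.383 + 0.396)/(1 + 0.383×0.396) = 0.7790/1.15167 = 0.676410
Compose boost 3: (0.550 + 0.676410)/(1 + 0.550×0.676410) = 1.22641/1.37203 = 0.8939

u ≈ 0.8939c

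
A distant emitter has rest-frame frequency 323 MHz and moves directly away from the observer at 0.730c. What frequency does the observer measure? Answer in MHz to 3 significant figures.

f_obs ≈ 128 MHz

Relativistic Doppler: f_obs = f_src √((1−β)/(1+β))
= 323 × √(0.27000/1.7300) = 323 × 0.39506 = 128 MHz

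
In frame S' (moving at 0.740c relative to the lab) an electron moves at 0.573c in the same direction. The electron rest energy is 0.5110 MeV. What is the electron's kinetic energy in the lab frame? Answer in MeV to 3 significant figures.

u_lab = (0.573 + 0.740)/(1 + 0.573×0.740) = 0.922038
γ = 1/√(1 − 0.922038²) = 2.5833
K = (γ − 1)m₀c² = (2.5833 − 1) × 0.5110 = 1.5833 × 0.5110 = 0.809 MeV

K ≈ 0.809 MeV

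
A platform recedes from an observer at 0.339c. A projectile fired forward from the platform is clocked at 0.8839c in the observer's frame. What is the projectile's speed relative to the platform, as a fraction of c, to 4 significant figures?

u' ≈ 0.7780c

Inverse velocity addition: u' = (u − v)/(1 − uv/c²)
= (0.8839 − 0.339)/(1 − 0.8839×0.339) = 0.5449/0.700358 = 0.7780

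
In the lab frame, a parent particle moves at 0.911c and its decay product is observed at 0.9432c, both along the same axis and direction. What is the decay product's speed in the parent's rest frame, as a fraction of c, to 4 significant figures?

u' ≈ 0.2288c

Inverse velocity addition: u' = (u − v)/(1 − uv/c²)
= (0.9432 − 0.911)/(1 − 0.9432×0.911) = 0.03220/0.140745 = 0.2288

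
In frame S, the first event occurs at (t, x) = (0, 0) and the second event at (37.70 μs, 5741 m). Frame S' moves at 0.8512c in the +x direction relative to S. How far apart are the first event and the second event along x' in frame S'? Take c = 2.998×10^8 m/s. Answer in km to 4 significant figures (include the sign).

γ = 1/√(1 − 0.8512²) = 1.90534
Δx' = γ(Δx − vΔt) = 1.90534 × (5741 m − 0.8512×(2.998×10^8 m/s)×37.70×10^-6 s)
= 1.90534 × (-3879.65 m) = -7.392 km

Δx' ≈ -7.392 km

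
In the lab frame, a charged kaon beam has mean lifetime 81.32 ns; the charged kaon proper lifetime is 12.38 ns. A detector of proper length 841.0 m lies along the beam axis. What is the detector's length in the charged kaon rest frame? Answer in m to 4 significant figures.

L ≈ 128.0 m

Time dilation ⇒ γ = Δt/τ₀ = 81.32/12.38 = 6.56866
Length contraction: L = L₀/γ = 841.0/6.56866 = 128.0 m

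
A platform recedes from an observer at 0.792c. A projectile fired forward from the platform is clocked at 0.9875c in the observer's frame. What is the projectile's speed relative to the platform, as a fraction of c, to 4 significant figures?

u' ≈ 0.8972c

Inverse velocity addition: u' = (u − v)/(1 − uv/c²)
= (0.9875 − 0.792)/(1 − 0.9875×0.792) = 0.1955/0.217900 = 0.8972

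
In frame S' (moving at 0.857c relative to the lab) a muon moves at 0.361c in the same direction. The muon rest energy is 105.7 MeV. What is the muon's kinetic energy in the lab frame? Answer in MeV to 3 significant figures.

u_lab = (0.361 + 0.857)/(1 + 0.361×0.857) = 0.930213
γ = 1/√(1 − 0.930213²) = 2.7247
K = (γ − 1)m₀c² = (2.7247 − 1) × 105.7 = 1.7247 × 105.7 = 182 MeV

K ≈ 182 MeV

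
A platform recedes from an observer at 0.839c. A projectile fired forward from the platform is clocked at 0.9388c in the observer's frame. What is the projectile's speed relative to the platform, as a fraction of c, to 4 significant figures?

Inverse velocity addition: u' = (u − v)/(1 − uv/c²)
= (0.9388 − 0.839)/(1 − 0.9388×0.839) = 0.09980/0.212347 = 0.4700

u' ≈ 0.4700c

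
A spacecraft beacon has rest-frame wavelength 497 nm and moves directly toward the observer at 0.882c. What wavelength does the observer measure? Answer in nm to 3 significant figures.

Relativistic Doppler: λ_obs = λ_src √((1−β)/(1+β))
= 497 × √(0.11800/1.8820) = 497 × 0.25040 = 124 nm

λ_obs ≈ 124 nm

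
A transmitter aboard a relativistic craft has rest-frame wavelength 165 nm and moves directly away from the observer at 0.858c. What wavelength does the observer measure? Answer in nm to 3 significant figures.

λ_obs ≈ 597 nm

Relativistic Doppler: λ_obs = λ_src √((1+β)/(1−β))
= 165 × √(1.8580/0.14200) = 165 × 3.6173 = 597 nm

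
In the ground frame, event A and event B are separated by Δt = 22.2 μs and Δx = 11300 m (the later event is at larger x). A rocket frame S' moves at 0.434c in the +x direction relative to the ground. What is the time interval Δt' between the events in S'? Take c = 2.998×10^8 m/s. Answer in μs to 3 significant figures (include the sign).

Δt' ≈ 6.48 μs

γ = 1/√(1 − 0.434²) = 1.1100
Δt' = γ(Δt − vΔx/c²) = 1.1100 × (22.2 μs − 0.434×11300 m / (2.998×10^8 m/s))
= 1.1100 × (5.8418 μs) = 6.48 μs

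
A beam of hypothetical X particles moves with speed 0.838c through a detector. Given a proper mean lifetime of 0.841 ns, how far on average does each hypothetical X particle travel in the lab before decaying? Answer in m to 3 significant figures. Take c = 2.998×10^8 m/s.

d ≈ 0.387 m

γ = 1/√(1 − 0.838²) = 1.8326
Dilated lifetime: Δt = γτ₀ = 1.8326 × 0.841 ns = 1.5412 ns
d = vΔt = 0.838c × 1.5412 ns = 2.5123×10^8 m/s × 1.5412×10^-9 s = 0.387 m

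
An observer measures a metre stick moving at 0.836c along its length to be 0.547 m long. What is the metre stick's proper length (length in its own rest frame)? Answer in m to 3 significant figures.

γ = 1/√(1 − 0.836²) = 1.8224
L₀ = γL = 1.8224 × 0.547 = 0.997 m

L₀ ≈ 0.997 m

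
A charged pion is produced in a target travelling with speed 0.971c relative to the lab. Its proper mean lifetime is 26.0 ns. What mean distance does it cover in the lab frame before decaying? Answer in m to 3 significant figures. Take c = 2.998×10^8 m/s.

γ = 1/√(1 − 0.971²) = 4.1827
Dilated lifetime: Δt = γτ₀ = 4.1827 × 26.0 ns = 108.75 ns
d = vΔt = 0.971c × 108.75 ns = 2.9111×10^8 m/s × 1.0875×10^-7 s = 31.7 m

d ≈ 31.7 m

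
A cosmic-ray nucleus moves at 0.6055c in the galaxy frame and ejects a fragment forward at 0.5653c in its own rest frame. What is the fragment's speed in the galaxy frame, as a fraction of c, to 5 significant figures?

u ≈ 0.87224c

Compose boost 2: (0.5653 + 0.6055)/(1 + 0.5653×0.6055) = 1.1708/1.342289 = 0.87224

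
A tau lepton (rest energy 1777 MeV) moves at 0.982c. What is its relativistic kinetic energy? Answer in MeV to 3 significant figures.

γ = 1/√(1 − 0.982²) = 5.2943
K = (γ − 1)m₀c² = (5.2943 − 1) × 1777 MeV = 4.2943 × 1777 MeV = 7630 MeV

K ≈ 7630 MeV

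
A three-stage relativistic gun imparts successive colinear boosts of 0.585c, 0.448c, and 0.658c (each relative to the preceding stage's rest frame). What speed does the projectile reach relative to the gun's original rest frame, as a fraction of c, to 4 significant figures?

Compose boost 2: (0.448 + 0.585)/(1 + 0.448×0.585) = 1.033/1.26208 = 0.818490
Compose boost 3: (0.658 + 0.818490)/(1 + 0.658×0.818490) = 1.47649/1.53857 = 0.9597

u ≈ 0.9597c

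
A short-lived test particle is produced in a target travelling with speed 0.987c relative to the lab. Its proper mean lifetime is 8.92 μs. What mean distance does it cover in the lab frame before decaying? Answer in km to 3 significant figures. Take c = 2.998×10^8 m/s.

γ = 1/√(1 − 0.987²) = 6.2220
Dilated lifetime: Δt = γτ₀ = 6.2220 × 8.92 μs = 55.500 μs
d = vΔt = 0.987c × 55.500 μs = 2.9590×10^8 m/s × 5.5500×10^-5 s = 16.4 km

d ≈ 16.4 km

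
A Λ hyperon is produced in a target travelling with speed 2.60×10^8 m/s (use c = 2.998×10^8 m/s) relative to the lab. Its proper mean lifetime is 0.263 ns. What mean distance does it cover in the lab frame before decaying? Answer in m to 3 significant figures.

d ≈ 0.137 m

β = v/c = 2.60×10^8 / 2.998×10^8 = 0.86724
γ = 1/√(1 − 0.86724²) = 2.0085
Dilated lifetime: Δt = γτ₀ = 2.0085 × 0.263 ns = 0.52824 ns
d = vΔt = 0.86724c × 0.52824 ns = 2.6000×10^8 m/s × 5.2824×10^-10 s = 0.137 m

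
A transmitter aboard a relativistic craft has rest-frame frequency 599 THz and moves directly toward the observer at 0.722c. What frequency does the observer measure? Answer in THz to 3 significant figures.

Relativistic Doppler: f_obs = f_src √((1+β)/(1−β))
= 599 × √(1.7220/0.27800) = 599 × 2.4888 = 1490 THz

f_obs ≈ 1490 THz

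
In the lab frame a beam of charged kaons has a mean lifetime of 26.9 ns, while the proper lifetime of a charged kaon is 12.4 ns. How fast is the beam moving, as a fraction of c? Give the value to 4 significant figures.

γ = Δt/τ₀ = 26.9/12.4 = 2.16935
β = √(1 − 1/γ²) = √(1 − 1/2.16935²) = 0.8874

β ≈ 0.8874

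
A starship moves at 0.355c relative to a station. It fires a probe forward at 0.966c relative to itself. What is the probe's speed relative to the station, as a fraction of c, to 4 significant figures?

u ≈ 0.9837c

Relativistic velocity addition: u = (u' + v)/(1 + u'v/c²)
= (0.966 + 0.355)/(1 + 0.966×0.355) = 1.321/1.34293 = 0.9837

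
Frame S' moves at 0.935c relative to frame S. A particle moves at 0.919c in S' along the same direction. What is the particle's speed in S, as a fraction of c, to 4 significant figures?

u ≈ 0.9972c

Relativistic velocity addition: u = (u' + v)/(1 + u'v/c²)
= (0.919 + 0.935)/(1 + 0.919×0.935) = 1.854/1.85927 = 0.9972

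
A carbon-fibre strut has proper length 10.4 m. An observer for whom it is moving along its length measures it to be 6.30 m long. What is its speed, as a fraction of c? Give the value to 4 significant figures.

γ = L₀/L = 10.4/6.30 = 1.65079
β = √(1 − 1/γ²) = 0.7956

β ≈ 0.7956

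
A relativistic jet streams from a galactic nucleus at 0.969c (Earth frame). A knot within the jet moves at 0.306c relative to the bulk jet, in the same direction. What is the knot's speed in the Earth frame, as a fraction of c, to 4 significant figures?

u ≈ 0.9834c

Relativistic velocity addition: u = (u' + v)/(1 + u'v/c²)
= (0.306 + 0.969)/(1 + 0.306×0.969) = 1.275/1.29651 = 0.9834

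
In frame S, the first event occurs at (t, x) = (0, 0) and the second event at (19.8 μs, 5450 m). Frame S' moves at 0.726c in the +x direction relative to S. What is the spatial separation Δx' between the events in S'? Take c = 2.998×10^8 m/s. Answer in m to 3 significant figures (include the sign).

γ = 1/√(1 − 0.726²) = 1.4541
Δx' = γ(Δx − vΔt) = 1.4541 × (5450 m − 0.726×(2.998×10^8 m/s)×19.8×10^-6 s)
= 1.4541 × (1140.4 m) = 1660 m

Δx' ≈ 1660 m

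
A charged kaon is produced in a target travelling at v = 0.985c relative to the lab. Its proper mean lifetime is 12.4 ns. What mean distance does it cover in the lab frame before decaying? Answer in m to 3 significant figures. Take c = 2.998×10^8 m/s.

d ≈ 21.2 m

γ = 1/√(1 − 0.985²) = 5.7953
Dilated lifetime: Δt = γτ₀ = 5.7953 × 12.4 ns = 71.861 ns
d = vΔt = 0.985c × 71.861 ns = 2.9530×10^8 m/s × 7.1861×10^-8 s = 21.2 m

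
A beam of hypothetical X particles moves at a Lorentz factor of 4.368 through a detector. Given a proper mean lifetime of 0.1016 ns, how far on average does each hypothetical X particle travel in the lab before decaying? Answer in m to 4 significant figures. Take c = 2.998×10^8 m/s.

d ≈ 0.1295 m

β = √(1 − 1/γ²) = √(1 − 1/4.368²) = 0.973441
Dilated lifetime: Δt = γτ₀ = 4.368 × 0.1016 ns = 0.443789 ns
d = vΔt = 0.973441c × 0.443789 ns = 2.91838×10^8 m/s × 4.43789×10^-10 s = 0.1295 m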